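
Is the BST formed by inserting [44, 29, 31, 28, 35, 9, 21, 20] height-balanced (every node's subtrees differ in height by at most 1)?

Tree (level-order array): [44, 29, None, 28, 31, 9, None, None, 35, None, 21, None, None, 20]
Definition: a tree is height-balanced if, at every node, |h(left) - h(right)| <= 1 (empty subtree has height -1).
Bottom-up per-node check:
  node 20: h_left=-1, h_right=-1, diff=0 [OK], height=0
  node 21: h_left=0, h_right=-1, diff=1 [OK], height=1
  node 9: h_left=-1, h_right=1, diff=2 [FAIL (|-1-1|=2 > 1)], height=2
  node 28: h_left=2, h_right=-1, diff=3 [FAIL (|2--1|=3 > 1)], height=3
  node 35: h_left=-1, h_right=-1, diff=0 [OK], height=0
  node 31: h_left=-1, h_right=0, diff=1 [OK], height=1
  node 29: h_left=3, h_right=1, diff=2 [FAIL (|3-1|=2 > 1)], height=4
  node 44: h_left=4, h_right=-1, diff=5 [FAIL (|4--1|=5 > 1)], height=5
Node 9 violates the condition: |-1 - 1| = 2 > 1.
Result: Not balanced


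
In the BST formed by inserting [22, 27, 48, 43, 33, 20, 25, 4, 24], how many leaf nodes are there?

Tree built from: [22, 27, 48, 43, 33, 20, 25, 4, 24]
Tree (level-order array): [22, 20, 27, 4, None, 25, 48, None, None, 24, None, 43, None, None, None, 33]
Rule: A leaf has 0 children.
Per-node child counts:
  node 22: 2 child(ren)
  node 20: 1 child(ren)
  node 4: 0 child(ren)
  node 27: 2 child(ren)
  node 25: 1 child(ren)
  node 24: 0 child(ren)
  node 48: 1 child(ren)
  node 43: 1 child(ren)
  node 33: 0 child(ren)
Matching nodes: [4, 24, 33]
Count of leaf nodes: 3


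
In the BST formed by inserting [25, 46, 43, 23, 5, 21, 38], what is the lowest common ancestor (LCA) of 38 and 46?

Tree insertion order: [25, 46, 43, 23, 5, 21, 38]
Tree (level-order array): [25, 23, 46, 5, None, 43, None, None, 21, 38]
In a BST, the LCA of p=38, q=46 is the first node v on the
root-to-leaf path with p <= v <= q (go left if both < v, right if both > v).
Walk from root:
  at 25: both 38 and 46 > 25, go right
  at 46: 38 <= 46 <= 46, this is the LCA
LCA = 46


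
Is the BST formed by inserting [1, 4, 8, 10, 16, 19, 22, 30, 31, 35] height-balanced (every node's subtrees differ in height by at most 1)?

Tree (level-order array): [1, None, 4, None, 8, None, 10, None, 16, None, 19, None, 22, None, 30, None, 31, None, 35]
Definition: a tree is height-balanced if, at every node, |h(left) - h(right)| <= 1 (empty subtree has height -1).
Bottom-up per-node check:
  node 35: h_left=-1, h_right=-1, diff=0 [OK], height=0
  node 31: h_left=-1, h_right=0, diff=1 [OK], height=1
  node 30: h_left=-1, h_right=1, diff=2 [FAIL (|-1-1|=2 > 1)], height=2
  node 22: h_left=-1, h_right=2, diff=3 [FAIL (|-1-2|=3 > 1)], height=3
  node 19: h_left=-1, h_right=3, diff=4 [FAIL (|-1-3|=4 > 1)], height=4
  node 16: h_left=-1, h_right=4, diff=5 [FAIL (|-1-4|=5 > 1)], height=5
  node 10: h_left=-1, h_right=5, diff=6 [FAIL (|-1-5|=6 > 1)], height=6
  node 8: h_left=-1, h_right=6, diff=7 [FAIL (|-1-6|=7 > 1)], height=7
  node 4: h_left=-1, h_right=7, diff=8 [FAIL (|-1-7|=8 > 1)], height=8
  node 1: h_left=-1, h_right=8, diff=9 [FAIL (|-1-8|=9 > 1)], height=9
Node 30 violates the condition: |-1 - 1| = 2 > 1.
Result: Not balanced


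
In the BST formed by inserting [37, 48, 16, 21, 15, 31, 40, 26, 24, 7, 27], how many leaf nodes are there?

Tree built from: [37, 48, 16, 21, 15, 31, 40, 26, 24, 7, 27]
Tree (level-order array): [37, 16, 48, 15, 21, 40, None, 7, None, None, 31, None, None, None, None, 26, None, 24, 27]
Rule: A leaf has 0 children.
Per-node child counts:
  node 37: 2 child(ren)
  node 16: 2 child(ren)
  node 15: 1 child(ren)
  node 7: 0 child(ren)
  node 21: 1 child(ren)
  node 31: 1 child(ren)
  node 26: 2 child(ren)
  node 24: 0 child(ren)
  node 27: 0 child(ren)
  node 48: 1 child(ren)
  node 40: 0 child(ren)
Matching nodes: [7, 24, 27, 40]
Count of leaf nodes: 4


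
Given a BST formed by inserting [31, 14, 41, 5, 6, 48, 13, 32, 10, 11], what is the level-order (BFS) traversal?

Tree insertion order: [31, 14, 41, 5, 6, 48, 13, 32, 10, 11]
Tree (level-order array): [31, 14, 41, 5, None, 32, 48, None, 6, None, None, None, None, None, 13, 10, None, None, 11]
BFS from the root, enqueuing left then right child of each popped node:
  queue [31] -> pop 31, enqueue [14, 41], visited so far: [31]
  queue [14, 41] -> pop 14, enqueue [5], visited so far: [31, 14]
  queue [41, 5] -> pop 41, enqueue [32, 48], visited so far: [31, 14, 41]
  queue [5, 32, 48] -> pop 5, enqueue [6], visited so far: [31, 14, 41, 5]
  queue [32, 48, 6] -> pop 32, enqueue [none], visited so far: [31, 14, 41, 5, 32]
  queue [48, 6] -> pop 48, enqueue [none], visited so far: [31, 14, 41, 5, 32, 48]
  queue [6] -> pop 6, enqueue [13], visited so far: [31, 14, 41, 5, 32, 48, 6]
  queue [13] -> pop 13, enqueue [10], visited so far: [31, 14, 41, 5, 32, 48, 6, 13]
  queue [10] -> pop 10, enqueue [11], visited so far: [31, 14, 41, 5, 32, 48, 6, 13, 10]
  queue [11] -> pop 11, enqueue [none], visited so far: [31, 14, 41, 5, 32, 48, 6, 13, 10, 11]
Result: [31, 14, 41, 5, 32, 48, 6, 13, 10, 11]


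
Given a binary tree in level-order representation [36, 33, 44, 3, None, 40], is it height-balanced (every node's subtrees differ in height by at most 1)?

Tree (level-order array): [36, 33, 44, 3, None, 40]
Definition: a tree is height-balanced if, at every node, |h(left) - h(right)| <= 1 (empty subtree has height -1).
Bottom-up per-node check:
  node 3: h_left=-1, h_right=-1, diff=0 [OK], height=0
  node 33: h_left=0, h_right=-1, diff=1 [OK], height=1
  node 40: h_left=-1, h_right=-1, diff=0 [OK], height=0
  node 44: h_left=0, h_right=-1, diff=1 [OK], height=1
  node 36: h_left=1, h_right=1, diff=0 [OK], height=2
All nodes satisfy the balance condition.
Result: Balanced


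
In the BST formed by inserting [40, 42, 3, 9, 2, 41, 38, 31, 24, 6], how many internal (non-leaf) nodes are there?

Tree built from: [40, 42, 3, 9, 2, 41, 38, 31, 24, 6]
Tree (level-order array): [40, 3, 42, 2, 9, 41, None, None, None, 6, 38, None, None, None, None, 31, None, 24]
Rule: An internal node has at least one child.
Per-node child counts:
  node 40: 2 child(ren)
  node 3: 2 child(ren)
  node 2: 0 child(ren)
  node 9: 2 child(ren)
  node 6: 0 child(ren)
  node 38: 1 child(ren)
  node 31: 1 child(ren)
  node 24: 0 child(ren)
  node 42: 1 child(ren)
  node 41: 0 child(ren)
Matching nodes: [40, 3, 9, 38, 31, 42]
Count of internal (non-leaf) nodes: 6


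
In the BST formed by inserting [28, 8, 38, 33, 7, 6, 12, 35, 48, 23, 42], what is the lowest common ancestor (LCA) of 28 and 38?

Tree insertion order: [28, 8, 38, 33, 7, 6, 12, 35, 48, 23, 42]
Tree (level-order array): [28, 8, 38, 7, 12, 33, 48, 6, None, None, 23, None, 35, 42]
In a BST, the LCA of p=28, q=38 is the first node v on the
root-to-leaf path with p <= v <= q (go left if both < v, right if both > v).
Walk from root:
  at 28: 28 <= 28 <= 38, this is the LCA
LCA = 28


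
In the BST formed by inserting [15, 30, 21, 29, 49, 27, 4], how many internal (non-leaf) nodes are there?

Tree built from: [15, 30, 21, 29, 49, 27, 4]
Tree (level-order array): [15, 4, 30, None, None, 21, 49, None, 29, None, None, 27]
Rule: An internal node has at least one child.
Per-node child counts:
  node 15: 2 child(ren)
  node 4: 0 child(ren)
  node 30: 2 child(ren)
  node 21: 1 child(ren)
  node 29: 1 child(ren)
  node 27: 0 child(ren)
  node 49: 0 child(ren)
Matching nodes: [15, 30, 21, 29]
Count of internal (non-leaf) nodes: 4


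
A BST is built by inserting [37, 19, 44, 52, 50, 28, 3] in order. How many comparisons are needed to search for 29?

Search path for 29: 37 -> 19 -> 28
Found: False
Comparisons: 3


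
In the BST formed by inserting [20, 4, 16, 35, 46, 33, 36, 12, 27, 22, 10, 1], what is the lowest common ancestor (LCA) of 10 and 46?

Tree insertion order: [20, 4, 16, 35, 46, 33, 36, 12, 27, 22, 10, 1]
Tree (level-order array): [20, 4, 35, 1, 16, 33, 46, None, None, 12, None, 27, None, 36, None, 10, None, 22]
In a BST, the LCA of p=10, q=46 is the first node v on the
root-to-leaf path with p <= v <= q (go left if both < v, right if both > v).
Walk from root:
  at 20: 10 <= 20 <= 46, this is the LCA
LCA = 20


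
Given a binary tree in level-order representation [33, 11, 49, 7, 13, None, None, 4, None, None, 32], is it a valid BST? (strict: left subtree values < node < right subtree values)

Level-order array: [33, 11, 49, 7, 13, None, None, 4, None, None, 32]
Validate using subtree bounds (lo, hi): at each node, require lo < value < hi,
then recurse left with hi=value and right with lo=value.
Preorder trace (stopping at first violation):
  at node 33 with bounds (-inf, +inf): OK
  at node 11 with bounds (-inf, 33): OK
  at node 7 with bounds (-inf, 11): OK
  at node 4 with bounds (-inf, 7): OK
  at node 13 with bounds (11, 33): OK
  at node 32 with bounds (13, 33): OK
  at node 49 with bounds (33, +inf): OK
No violation found at any node.
Result: Valid BST


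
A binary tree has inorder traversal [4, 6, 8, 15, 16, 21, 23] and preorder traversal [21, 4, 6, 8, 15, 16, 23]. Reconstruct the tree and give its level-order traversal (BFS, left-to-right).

Inorder:  [4, 6, 8, 15, 16, 21, 23]
Preorder: [21, 4, 6, 8, 15, 16, 23]
Algorithm: preorder visits root first, so consume preorder in order;
for each root, split the current inorder slice at that value into
left-subtree inorder and right-subtree inorder, then recurse.
Recursive splits:
  root=21; inorder splits into left=[4, 6, 8, 15, 16], right=[23]
  root=4; inorder splits into left=[], right=[6, 8, 15, 16]
  root=6; inorder splits into left=[], right=[8, 15, 16]
  root=8; inorder splits into left=[], right=[15, 16]
  root=15; inorder splits into left=[], right=[16]
  root=16; inorder splits into left=[], right=[]
  root=23; inorder splits into left=[], right=[]
Reconstructed level-order: [21, 4, 23, 6, 8, 15, 16]


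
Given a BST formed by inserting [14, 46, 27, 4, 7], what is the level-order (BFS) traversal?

Tree insertion order: [14, 46, 27, 4, 7]
Tree (level-order array): [14, 4, 46, None, 7, 27]
BFS from the root, enqueuing left then right child of each popped node:
  queue [14] -> pop 14, enqueue [4, 46], visited so far: [14]
  queue [4, 46] -> pop 4, enqueue [7], visited so far: [14, 4]
  queue [46, 7] -> pop 46, enqueue [27], visited so far: [14, 4, 46]
  queue [7, 27] -> pop 7, enqueue [none], visited so far: [14, 4, 46, 7]
  queue [27] -> pop 27, enqueue [none], visited so far: [14, 4, 46, 7, 27]
Result: [14, 4, 46, 7, 27]


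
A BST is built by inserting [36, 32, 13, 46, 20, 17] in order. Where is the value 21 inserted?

Starting tree (level order): [36, 32, 46, 13, None, None, None, None, 20, 17]
Insertion path: 36 -> 32 -> 13 -> 20
Result: insert 21 as right child of 20
Final tree (level order): [36, 32, 46, 13, None, None, None, None, 20, 17, 21]


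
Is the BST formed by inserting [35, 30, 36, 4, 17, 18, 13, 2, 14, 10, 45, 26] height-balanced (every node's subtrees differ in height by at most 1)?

Tree (level-order array): [35, 30, 36, 4, None, None, 45, 2, 17, None, None, None, None, 13, 18, 10, 14, None, 26]
Definition: a tree is height-balanced if, at every node, |h(left) - h(right)| <= 1 (empty subtree has height -1).
Bottom-up per-node check:
  node 2: h_left=-1, h_right=-1, diff=0 [OK], height=0
  node 10: h_left=-1, h_right=-1, diff=0 [OK], height=0
  node 14: h_left=-1, h_right=-1, diff=0 [OK], height=0
  node 13: h_left=0, h_right=0, diff=0 [OK], height=1
  node 26: h_left=-1, h_right=-1, diff=0 [OK], height=0
  node 18: h_left=-1, h_right=0, diff=1 [OK], height=1
  node 17: h_left=1, h_right=1, diff=0 [OK], height=2
  node 4: h_left=0, h_right=2, diff=2 [FAIL (|0-2|=2 > 1)], height=3
  node 30: h_left=3, h_right=-1, diff=4 [FAIL (|3--1|=4 > 1)], height=4
  node 45: h_left=-1, h_right=-1, diff=0 [OK], height=0
  node 36: h_left=-1, h_right=0, diff=1 [OK], height=1
  node 35: h_left=4, h_right=1, diff=3 [FAIL (|4-1|=3 > 1)], height=5
Node 4 violates the condition: |0 - 2| = 2 > 1.
Result: Not balanced


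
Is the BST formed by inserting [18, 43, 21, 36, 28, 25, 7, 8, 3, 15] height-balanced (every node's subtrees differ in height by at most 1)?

Tree (level-order array): [18, 7, 43, 3, 8, 21, None, None, None, None, 15, None, 36, None, None, 28, None, 25]
Definition: a tree is height-balanced if, at every node, |h(left) - h(right)| <= 1 (empty subtree has height -1).
Bottom-up per-node check:
  node 3: h_left=-1, h_right=-1, diff=0 [OK], height=0
  node 15: h_left=-1, h_right=-1, diff=0 [OK], height=0
  node 8: h_left=-1, h_right=0, diff=1 [OK], height=1
  node 7: h_left=0, h_right=1, diff=1 [OK], height=2
  node 25: h_left=-1, h_right=-1, diff=0 [OK], height=0
  node 28: h_left=0, h_right=-1, diff=1 [OK], height=1
  node 36: h_left=1, h_right=-1, diff=2 [FAIL (|1--1|=2 > 1)], height=2
  node 21: h_left=-1, h_right=2, diff=3 [FAIL (|-1-2|=3 > 1)], height=3
  node 43: h_left=3, h_right=-1, diff=4 [FAIL (|3--1|=4 > 1)], height=4
  node 18: h_left=2, h_right=4, diff=2 [FAIL (|2-4|=2 > 1)], height=5
Node 36 violates the condition: |1 - -1| = 2 > 1.
Result: Not balanced


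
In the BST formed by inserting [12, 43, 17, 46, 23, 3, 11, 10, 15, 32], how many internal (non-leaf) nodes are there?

Tree built from: [12, 43, 17, 46, 23, 3, 11, 10, 15, 32]
Tree (level-order array): [12, 3, 43, None, 11, 17, 46, 10, None, 15, 23, None, None, None, None, None, None, None, 32]
Rule: An internal node has at least one child.
Per-node child counts:
  node 12: 2 child(ren)
  node 3: 1 child(ren)
  node 11: 1 child(ren)
  node 10: 0 child(ren)
  node 43: 2 child(ren)
  node 17: 2 child(ren)
  node 15: 0 child(ren)
  node 23: 1 child(ren)
  node 32: 0 child(ren)
  node 46: 0 child(ren)
Matching nodes: [12, 3, 11, 43, 17, 23]
Count of internal (non-leaf) nodes: 6


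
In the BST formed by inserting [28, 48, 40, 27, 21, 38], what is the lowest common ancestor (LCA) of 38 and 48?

Tree insertion order: [28, 48, 40, 27, 21, 38]
Tree (level-order array): [28, 27, 48, 21, None, 40, None, None, None, 38]
In a BST, the LCA of p=38, q=48 is the first node v on the
root-to-leaf path with p <= v <= q (go left if both < v, right if both > v).
Walk from root:
  at 28: both 38 and 48 > 28, go right
  at 48: 38 <= 48 <= 48, this is the LCA
LCA = 48


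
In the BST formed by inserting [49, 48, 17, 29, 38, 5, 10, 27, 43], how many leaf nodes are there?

Tree built from: [49, 48, 17, 29, 38, 5, 10, 27, 43]
Tree (level-order array): [49, 48, None, 17, None, 5, 29, None, 10, 27, 38, None, None, None, None, None, 43]
Rule: A leaf has 0 children.
Per-node child counts:
  node 49: 1 child(ren)
  node 48: 1 child(ren)
  node 17: 2 child(ren)
  node 5: 1 child(ren)
  node 10: 0 child(ren)
  node 29: 2 child(ren)
  node 27: 0 child(ren)
  node 38: 1 child(ren)
  node 43: 0 child(ren)
Matching nodes: [10, 27, 43]
Count of leaf nodes: 3


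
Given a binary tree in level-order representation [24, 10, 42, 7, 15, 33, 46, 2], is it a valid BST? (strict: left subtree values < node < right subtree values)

Level-order array: [24, 10, 42, 7, 15, 33, 46, 2]
Validate using subtree bounds (lo, hi): at each node, require lo < value < hi,
then recurse left with hi=value and right with lo=value.
Preorder trace (stopping at first violation):
  at node 24 with bounds (-inf, +inf): OK
  at node 10 with bounds (-inf, 24): OK
  at node 7 with bounds (-inf, 10): OK
  at node 2 with bounds (-inf, 7): OK
  at node 15 with bounds (10, 24): OK
  at node 42 with bounds (24, +inf): OK
  at node 33 with bounds (24, 42): OK
  at node 46 with bounds (42, +inf): OK
No violation found at any node.
Result: Valid BST


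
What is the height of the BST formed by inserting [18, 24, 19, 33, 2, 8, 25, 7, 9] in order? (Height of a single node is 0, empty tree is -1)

Insertion order: [18, 24, 19, 33, 2, 8, 25, 7, 9]
Tree (level-order array): [18, 2, 24, None, 8, 19, 33, 7, 9, None, None, 25]
Compute height bottom-up (empty subtree = -1):
  height(7) = 1 + max(-1, -1) = 0
  height(9) = 1 + max(-1, -1) = 0
  height(8) = 1 + max(0, 0) = 1
  height(2) = 1 + max(-1, 1) = 2
  height(19) = 1 + max(-1, -1) = 0
  height(25) = 1 + max(-1, -1) = 0
  height(33) = 1 + max(0, -1) = 1
  height(24) = 1 + max(0, 1) = 2
  height(18) = 1 + max(2, 2) = 3
Height = 3


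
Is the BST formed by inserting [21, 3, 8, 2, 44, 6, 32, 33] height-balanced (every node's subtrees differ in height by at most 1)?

Tree (level-order array): [21, 3, 44, 2, 8, 32, None, None, None, 6, None, None, 33]
Definition: a tree is height-balanced if, at every node, |h(left) - h(right)| <= 1 (empty subtree has height -1).
Bottom-up per-node check:
  node 2: h_left=-1, h_right=-1, diff=0 [OK], height=0
  node 6: h_left=-1, h_right=-1, diff=0 [OK], height=0
  node 8: h_left=0, h_right=-1, diff=1 [OK], height=1
  node 3: h_left=0, h_right=1, diff=1 [OK], height=2
  node 33: h_left=-1, h_right=-1, diff=0 [OK], height=0
  node 32: h_left=-1, h_right=0, diff=1 [OK], height=1
  node 44: h_left=1, h_right=-1, diff=2 [FAIL (|1--1|=2 > 1)], height=2
  node 21: h_left=2, h_right=2, diff=0 [OK], height=3
Node 44 violates the condition: |1 - -1| = 2 > 1.
Result: Not balanced


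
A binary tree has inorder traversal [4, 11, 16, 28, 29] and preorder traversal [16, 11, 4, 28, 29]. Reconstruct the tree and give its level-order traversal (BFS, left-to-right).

Inorder:  [4, 11, 16, 28, 29]
Preorder: [16, 11, 4, 28, 29]
Algorithm: preorder visits root first, so consume preorder in order;
for each root, split the current inorder slice at that value into
left-subtree inorder and right-subtree inorder, then recurse.
Recursive splits:
  root=16; inorder splits into left=[4, 11], right=[28, 29]
  root=11; inorder splits into left=[4], right=[]
  root=4; inorder splits into left=[], right=[]
  root=28; inorder splits into left=[], right=[29]
  root=29; inorder splits into left=[], right=[]
Reconstructed level-order: [16, 11, 28, 4, 29]


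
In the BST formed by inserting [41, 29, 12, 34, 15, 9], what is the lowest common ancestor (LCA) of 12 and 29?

Tree insertion order: [41, 29, 12, 34, 15, 9]
Tree (level-order array): [41, 29, None, 12, 34, 9, 15]
In a BST, the LCA of p=12, q=29 is the first node v on the
root-to-leaf path with p <= v <= q (go left if both < v, right if both > v).
Walk from root:
  at 41: both 12 and 29 < 41, go left
  at 29: 12 <= 29 <= 29, this is the LCA
LCA = 29


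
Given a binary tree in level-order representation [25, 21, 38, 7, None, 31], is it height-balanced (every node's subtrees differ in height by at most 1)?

Tree (level-order array): [25, 21, 38, 7, None, 31]
Definition: a tree is height-balanced if, at every node, |h(left) - h(right)| <= 1 (empty subtree has height -1).
Bottom-up per-node check:
  node 7: h_left=-1, h_right=-1, diff=0 [OK], height=0
  node 21: h_left=0, h_right=-1, diff=1 [OK], height=1
  node 31: h_left=-1, h_right=-1, diff=0 [OK], height=0
  node 38: h_left=0, h_right=-1, diff=1 [OK], height=1
  node 25: h_left=1, h_right=1, diff=0 [OK], height=2
All nodes satisfy the balance condition.
Result: Balanced


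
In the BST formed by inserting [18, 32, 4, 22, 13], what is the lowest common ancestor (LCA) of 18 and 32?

Tree insertion order: [18, 32, 4, 22, 13]
Tree (level-order array): [18, 4, 32, None, 13, 22]
In a BST, the LCA of p=18, q=32 is the first node v on the
root-to-leaf path with p <= v <= q (go left if both < v, right if both > v).
Walk from root:
  at 18: 18 <= 18 <= 32, this is the LCA
LCA = 18


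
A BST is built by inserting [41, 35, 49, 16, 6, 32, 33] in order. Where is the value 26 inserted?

Starting tree (level order): [41, 35, 49, 16, None, None, None, 6, 32, None, None, None, 33]
Insertion path: 41 -> 35 -> 16 -> 32
Result: insert 26 as left child of 32
Final tree (level order): [41, 35, 49, 16, None, None, None, 6, 32, None, None, 26, 33]


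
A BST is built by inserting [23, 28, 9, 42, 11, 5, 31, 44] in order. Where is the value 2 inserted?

Starting tree (level order): [23, 9, 28, 5, 11, None, 42, None, None, None, None, 31, 44]
Insertion path: 23 -> 9 -> 5
Result: insert 2 as left child of 5
Final tree (level order): [23, 9, 28, 5, 11, None, 42, 2, None, None, None, 31, 44]


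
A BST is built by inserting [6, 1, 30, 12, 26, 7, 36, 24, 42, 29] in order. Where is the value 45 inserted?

Starting tree (level order): [6, 1, 30, None, None, 12, 36, 7, 26, None, 42, None, None, 24, 29]
Insertion path: 6 -> 30 -> 36 -> 42
Result: insert 45 as right child of 42
Final tree (level order): [6, 1, 30, None, None, 12, 36, 7, 26, None, 42, None, None, 24, 29, None, 45]


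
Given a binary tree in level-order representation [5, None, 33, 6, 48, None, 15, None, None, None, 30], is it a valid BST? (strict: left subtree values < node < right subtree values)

Level-order array: [5, None, 33, 6, 48, None, 15, None, None, None, 30]
Validate using subtree bounds (lo, hi): at each node, require lo < value < hi,
then recurse left with hi=value and right with lo=value.
Preorder trace (stopping at first violation):
  at node 5 with bounds (-inf, +inf): OK
  at node 33 with bounds (5, +inf): OK
  at node 6 with bounds (5, 33): OK
  at node 15 with bounds (6, 33): OK
  at node 30 with bounds (15, 33): OK
  at node 48 with bounds (33, +inf): OK
No violation found at any node.
Result: Valid BST


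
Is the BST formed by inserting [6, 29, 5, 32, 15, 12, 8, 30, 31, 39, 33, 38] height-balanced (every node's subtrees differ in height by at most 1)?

Tree (level-order array): [6, 5, 29, None, None, 15, 32, 12, None, 30, 39, 8, None, None, 31, 33, None, None, None, None, None, None, 38]
Definition: a tree is height-balanced if, at every node, |h(left) - h(right)| <= 1 (empty subtree has height -1).
Bottom-up per-node check:
  node 5: h_left=-1, h_right=-1, diff=0 [OK], height=0
  node 8: h_left=-1, h_right=-1, diff=0 [OK], height=0
  node 12: h_left=0, h_right=-1, diff=1 [OK], height=1
  node 15: h_left=1, h_right=-1, diff=2 [FAIL (|1--1|=2 > 1)], height=2
  node 31: h_left=-1, h_right=-1, diff=0 [OK], height=0
  node 30: h_left=-1, h_right=0, diff=1 [OK], height=1
  node 38: h_left=-1, h_right=-1, diff=0 [OK], height=0
  node 33: h_left=-1, h_right=0, diff=1 [OK], height=1
  node 39: h_left=1, h_right=-1, diff=2 [FAIL (|1--1|=2 > 1)], height=2
  node 32: h_left=1, h_right=2, diff=1 [OK], height=3
  node 29: h_left=2, h_right=3, diff=1 [OK], height=4
  node 6: h_left=0, h_right=4, diff=4 [FAIL (|0-4|=4 > 1)], height=5
Node 15 violates the condition: |1 - -1| = 2 > 1.
Result: Not balanced


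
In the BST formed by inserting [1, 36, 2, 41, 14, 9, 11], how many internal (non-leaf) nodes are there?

Tree built from: [1, 36, 2, 41, 14, 9, 11]
Tree (level-order array): [1, None, 36, 2, 41, None, 14, None, None, 9, None, None, 11]
Rule: An internal node has at least one child.
Per-node child counts:
  node 1: 1 child(ren)
  node 36: 2 child(ren)
  node 2: 1 child(ren)
  node 14: 1 child(ren)
  node 9: 1 child(ren)
  node 11: 0 child(ren)
  node 41: 0 child(ren)
Matching nodes: [1, 36, 2, 14, 9]
Count of internal (non-leaf) nodes: 5


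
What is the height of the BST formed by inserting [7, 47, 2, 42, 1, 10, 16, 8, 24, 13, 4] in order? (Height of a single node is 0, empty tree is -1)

Insertion order: [7, 47, 2, 42, 1, 10, 16, 8, 24, 13, 4]
Tree (level-order array): [7, 2, 47, 1, 4, 42, None, None, None, None, None, 10, None, 8, 16, None, None, 13, 24]
Compute height bottom-up (empty subtree = -1):
  height(1) = 1 + max(-1, -1) = 0
  height(4) = 1 + max(-1, -1) = 0
  height(2) = 1 + max(0, 0) = 1
  height(8) = 1 + max(-1, -1) = 0
  height(13) = 1 + max(-1, -1) = 0
  height(24) = 1 + max(-1, -1) = 0
  height(16) = 1 + max(0, 0) = 1
  height(10) = 1 + max(0, 1) = 2
  height(42) = 1 + max(2, -1) = 3
  height(47) = 1 + max(3, -1) = 4
  height(7) = 1 + max(1, 4) = 5
Height = 5


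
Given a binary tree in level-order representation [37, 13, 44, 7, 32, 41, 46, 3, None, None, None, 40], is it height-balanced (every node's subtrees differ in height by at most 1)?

Tree (level-order array): [37, 13, 44, 7, 32, 41, 46, 3, None, None, None, 40]
Definition: a tree is height-balanced if, at every node, |h(left) - h(right)| <= 1 (empty subtree has height -1).
Bottom-up per-node check:
  node 3: h_left=-1, h_right=-1, diff=0 [OK], height=0
  node 7: h_left=0, h_right=-1, diff=1 [OK], height=1
  node 32: h_left=-1, h_right=-1, diff=0 [OK], height=0
  node 13: h_left=1, h_right=0, diff=1 [OK], height=2
  node 40: h_left=-1, h_right=-1, diff=0 [OK], height=0
  node 41: h_left=0, h_right=-1, diff=1 [OK], height=1
  node 46: h_left=-1, h_right=-1, diff=0 [OK], height=0
  node 44: h_left=1, h_right=0, diff=1 [OK], height=2
  node 37: h_left=2, h_right=2, diff=0 [OK], height=3
All nodes satisfy the balance condition.
Result: Balanced


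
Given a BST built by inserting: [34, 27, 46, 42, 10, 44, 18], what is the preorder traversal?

Tree insertion order: [34, 27, 46, 42, 10, 44, 18]
Tree (level-order array): [34, 27, 46, 10, None, 42, None, None, 18, None, 44]
Preorder traversal: [34, 27, 10, 18, 46, 42, 44]


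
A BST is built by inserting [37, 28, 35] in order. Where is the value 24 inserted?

Starting tree (level order): [37, 28, None, None, 35]
Insertion path: 37 -> 28
Result: insert 24 as left child of 28
Final tree (level order): [37, 28, None, 24, 35]


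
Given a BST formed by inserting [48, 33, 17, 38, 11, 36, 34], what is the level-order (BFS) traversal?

Tree insertion order: [48, 33, 17, 38, 11, 36, 34]
Tree (level-order array): [48, 33, None, 17, 38, 11, None, 36, None, None, None, 34]
BFS from the root, enqueuing left then right child of each popped node:
  queue [48] -> pop 48, enqueue [33], visited so far: [48]
  queue [33] -> pop 33, enqueue [17, 38], visited so far: [48, 33]
  queue [17, 38] -> pop 17, enqueue [11], visited so far: [48, 33, 17]
  queue [38, 11] -> pop 38, enqueue [36], visited so far: [48, 33, 17, 38]
  queue [11, 36] -> pop 11, enqueue [none], visited so far: [48, 33, 17, 38, 11]
  queue [36] -> pop 36, enqueue [34], visited so far: [48, 33, 17, 38, 11, 36]
  queue [34] -> pop 34, enqueue [none], visited so far: [48, 33, 17, 38, 11, 36, 34]
Result: [48, 33, 17, 38, 11, 36, 34]


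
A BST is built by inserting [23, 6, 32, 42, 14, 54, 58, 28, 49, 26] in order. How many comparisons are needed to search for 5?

Search path for 5: 23 -> 6
Found: False
Comparisons: 2


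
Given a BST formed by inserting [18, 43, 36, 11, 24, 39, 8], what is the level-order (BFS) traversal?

Tree insertion order: [18, 43, 36, 11, 24, 39, 8]
Tree (level-order array): [18, 11, 43, 8, None, 36, None, None, None, 24, 39]
BFS from the root, enqueuing left then right child of each popped node:
  queue [18] -> pop 18, enqueue [11, 43], visited so far: [18]
  queue [11, 43] -> pop 11, enqueue [8], visited so far: [18, 11]
  queue [43, 8] -> pop 43, enqueue [36], visited so far: [18, 11, 43]
  queue [8, 36] -> pop 8, enqueue [none], visited so far: [18, 11, 43, 8]
  queue [36] -> pop 36, enqueue [24, 39], visited so far: [18, 11, 43, 8, 36]
  queue [24, 39] -> pop 24, enqueue [none], visited so far: [18, 11, 43, 8, 36, 24]
  queue [39] -> pop 39, enqueue [none], visited so far: [18, 11, 43, 8, 36, 24, 39]
Result: [18, 11, 43, 8, 36, 24, 39]


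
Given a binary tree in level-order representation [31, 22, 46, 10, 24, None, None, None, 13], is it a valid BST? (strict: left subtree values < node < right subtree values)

Level-order array: [31, 22, 46, 10, 24, None, None, None, 13]
Validate using subtree bounds (lo, hi): at each node, require lo < value < hi,
then recurse left with hi=value and right with lo=value.
Preorder trace (stopping at first violation):
  at node 31 with bounds (-inf, +inf): OK
  at node 22 with bounds (-inf, 31): OK
  at node 10 with bounds (-inf, 22): OK
  at node 13 with bounds (10, 22): OK
  at node 24 with bounds (22, 31): OK
  at node 46 with bounds (31, +inf): OK
No violation found at any node.
Result: Valid BST


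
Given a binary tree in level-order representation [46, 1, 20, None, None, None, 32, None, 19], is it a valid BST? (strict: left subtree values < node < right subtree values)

Level-order array: [46, 1, 20, None, None, None, 32, None, 19]
Validate using subtree bounds (lo, hi): at each node, require lo < value < hi,
then recurse left with hi=value and right with lo=value.
Preorder trace (stopping at first violation):
  at node 46 with bounds (-inf, +inf): OK
  at node 1 with bounds (-inf, 46): OK
  at node 20 with bounds (46, +inf): VIOLATION
Node 20 violates its bound: not (46 < 20 < +inf).
Result: Not a valid BST


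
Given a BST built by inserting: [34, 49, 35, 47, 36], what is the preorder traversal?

Tree insertion order: [34, 49, 35, 47, 36]
Tree (level-order array): [34, None, 49, 35, None, None, 47, 36]
Preorder traversal: [34, 49, 35, 47, 36]


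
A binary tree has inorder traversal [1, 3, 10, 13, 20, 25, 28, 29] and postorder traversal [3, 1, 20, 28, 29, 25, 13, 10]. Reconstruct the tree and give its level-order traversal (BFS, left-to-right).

Inorder:   [1, 3, 10, 13, 20, 25, 28, 29]
Postorder: [3, 1, 20, 28, 29, 25, 13, 10]
Algorithm: postorder visits root last, so walk postorder right-to-left;
each value is the root of the current inorder slice — split it at that
value, recurse on the right subtree first, then the left.
Recursive splits:
  root=10; inorder splits into left=[1, 3], right=[13, 20, 25, 28, 29]
  root=13; inorder splits into left=[], right=[20, 25, 28, 29]
  root=25; inorder splits into left=[20], right=[28, 29]
  root=29; inorder splits into left=[28], right=[]
  root=28; inorder splits into left=[], right=[]
  root=20; inorder splits into left=[], right=[]
  root=1; inorder splits into left=[], right=[3]
  root=3; inorder splits into left=[], right=[]
Reconstructed level-order: [10, 1, 13, 3, 25, 20, 29, 28]


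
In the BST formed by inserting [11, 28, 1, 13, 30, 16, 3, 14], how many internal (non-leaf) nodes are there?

Tree built from: [11, 28, 1, 13, 30, 16, 3, 14]
Tree (level-order array): [11, 1, 28, None, 3, 13, 30, None, None, None, 16, None, None, 14]
Rule: An internal node has at least one child.
Per-node child counts:
  node 11: 2 child(ren)
  node 1: 1 child(ren)
  node 3: 0 child(ren)
  node 28: 2 child(ren)
  node 13: 1 child(ren)
  node 16: 1 child(ren)
  node 14: 0 child(ren)
  node 30: 0 child(ren)
Matching nodes: [11, 1, 28, 13, 16]
Count of internal (non-leaf) nodes: 5


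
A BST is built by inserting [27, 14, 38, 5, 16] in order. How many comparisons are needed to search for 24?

Search path for 24: 27 -> 14 -> 16
Found: False
Comparisons: 3


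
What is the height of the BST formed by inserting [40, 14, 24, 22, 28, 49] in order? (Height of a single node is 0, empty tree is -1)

Insertion order: [40, 14, 24, 22, 28, 49]
Tree (level-order array): [40, 14, 49, None, 24, None, None, 22, 28]
Compute height bottom-up (empty subtree = -1):
  height(22) = 1 + max(-1, -1) = 0
  height(28) = 1 + max(-1, -1) = 0
  height(24) = 1 + max(0, 0) = 1
  height(14) = 1 + max(-1, 1) = 2
  height(49) = 1 + max(-1, -1) = 0
  height(40) = 1 + max(2, 0) = 3
Height = 3


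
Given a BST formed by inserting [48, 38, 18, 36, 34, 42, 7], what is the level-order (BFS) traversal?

Tree insertion order: [48, 38, 18, 36, 34, 42, 7]
Tree (level-order array): [48, 38, None, 18, 42, 7, 36, None, None, None, None, 34]
BFS from the root, enqueuing left then right child of each popped node:
  queue [48] -> pop 48, enqueue [38], visited so far: [48]
  queue [38] -> pop 38, enqueue [18, 42], visited so far: [48, 38]
  queue [18, 42] -> pop 18, enqueue [7, 36], visited so far: [48, 38, 18]
  queue [42, 7, 36] -> pop 42, enqueue [none], visited so far: [48, 38, 18, 42]
  queue [7, 36] -> pop 7, enqueue [none], visited so far: [48, 38, 18, 42, 7]
  queue [36] -> pop 36, enqueue [34], visited so far: [48, 38, 18, 42, 7, 36]
  queue [34] -> pop 34, enqueue [none], visited so far: [48, 38, 18, 42, 7, 36, 34]
Result: [48, 38, 18, 42, 7, 36, 34]


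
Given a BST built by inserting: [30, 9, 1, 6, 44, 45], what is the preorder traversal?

Tree insertion order: [30, 9, 1, 6, 44, 45]
Tree (level-order array): [30, 9, 44, 1, None, None, 45, None, 6]
Preorder traversal: [30, 9, 1, 6, 44, 45]


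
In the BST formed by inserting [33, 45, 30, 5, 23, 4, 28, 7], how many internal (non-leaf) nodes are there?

Tree built from: [33, 45, 30, 5, 23, 4, 28, 7]
Tree (level-order array): [33, 30, 45, 5, None, None, None, 4, 23, None, None, 7, 28]
Rule: An internal node has at least one child.
Per-node child counts:
  node 33: 2 child(ren)
  node 30: 1 child(ren)
  node 5: 2 child(ren)
  node 4: 0 child(ren)
  node 23: 2 child(ren)
  node 7: 0 child(ren)
  node 28: 0 child(ren)
  node 45: 0 child(ren)
Matching nodes: [33, 30, 5, 23]
Count of internal (non-leaf) nodes: 4


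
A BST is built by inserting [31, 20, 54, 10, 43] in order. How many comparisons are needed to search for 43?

Search path for 43: 31 -> 54 -> 43
Found: True
Comparisons: 3


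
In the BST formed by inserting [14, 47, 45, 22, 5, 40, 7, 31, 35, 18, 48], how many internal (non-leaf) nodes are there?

Tree built from: [14, 47, 45, 22, 5, 40, 7, 31, 35, 18, 48]
Tree (level-order array): [14, 5, 47, None, 7, 45, 48, None, None, 22, None, None, None, 18, 40, None, None, 31, None, None, 35]
Rule: An internal node has at least one child.
Per-node child counts:
  node 14: 2 child(ren)
  node 5: 1 child(ren)
  node 7: 0 child(ren)
  node 47: 2 child(ren)
  node 45: 1 child(ren)
  node 22: 2 child(ren)
  node 18: 0 child(ren)
  node 40: 1 child(ren)
  node 31: 1 child(ren)
  node 35: 0 child(ren)
  node 48: 0 child(ren)
Matching nodes: [14, 5, 47, 45, 22, 40, 31]
Count of internal (non-leaf) nodes: 7


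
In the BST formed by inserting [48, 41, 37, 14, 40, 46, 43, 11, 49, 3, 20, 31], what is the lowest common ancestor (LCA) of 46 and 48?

Tree insertion order: [48, 41, 37, 14, 40, 46, 43, 11, 49, 3, 20, 31]
Tree (level-order array): [48, 41, 49, 37, 46, None, None, 14, 40, 43, None, 11, 20, None, None, None, None, 3, None, None, 31]
In a BST, the LCA of p=46, q=48 is the first node v on the
root-to-leaf path with p <= v <= q (go left if both < v, right if both > v).
Walk from root:
  at 48: 46 <= 48 <= 48, this is the LCA
LCA = 48


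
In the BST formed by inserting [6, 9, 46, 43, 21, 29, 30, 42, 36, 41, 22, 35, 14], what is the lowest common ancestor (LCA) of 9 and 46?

Tree insertion order: [6, 9, 46, 43, 21, 29, 30, 42, 36, 41, 22, 35, 14]
Tree (level-order array): [6, None, 9, None, 46, 43, None, 21, None, 14, 29, None, None, 22, 30, None, None, None, 42, 36, None, 35, 41]
In a BST, the LCA of p=9, q=46 is the first node v on the
root-to-leaf path with p <= v <= q (go left if both < v, right if both > v).
Walk from root:
  at 6: both 9 and 46 > 6, go right
  at 9: 9 <= 9 <= 46, this is the LCA
LCA = 9


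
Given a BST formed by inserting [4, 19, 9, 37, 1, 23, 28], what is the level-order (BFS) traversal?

Tree insertion order: [4, 19, 9, 37, 1, 23, 28]
Tree (level-order array): [4, 1, 19, None, None, 9, 37, None, None, 23, None, None, 28]
BFS from the root, enqueuing left then right child of each popped node:
  queue [4] -> pop 4, enqueue [1, 19], visited so far: [4]
  queue [1, 19] -> pop 1, enqueue [none], visited so far: [4, 1]
  queue [19] -> pop 19, enqueue [9, 37], visited so far: [4, 1, 19]
  queue [9, 37] -> pop 9, enqueue [none], visited so far: [4, 1, 19, 9]
  queue [37] -> pop 37, enqueue [23], visited so far: [4, 1, 19, 9, 37]
  queue [23] -> pop 23, enqueue [28], visited so far: [4, 1, 19, 9, 37, 23]
  queue [28] -> pop 28, enqueue [none], visited so far: [4, 1, 19, 9, 37, 23, 28]
Result: [4, 1, 19, 9, 37, 23, 28]


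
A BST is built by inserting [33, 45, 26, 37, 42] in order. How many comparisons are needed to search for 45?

Search path for 45: 33 -> 45
Found: True
Comparisons: 2


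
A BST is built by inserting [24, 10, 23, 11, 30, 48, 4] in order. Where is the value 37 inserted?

Starting tree (level order): [24, 10, 30, 4, 23, None, 48, None, None, 11]
Insertion path: 24 -> 30 -> 48
Result: insert 37 as left child of 48
Final tree (level order): [24, 10, 30, 4, 23, None, 48, None, None, 11, None, 37]


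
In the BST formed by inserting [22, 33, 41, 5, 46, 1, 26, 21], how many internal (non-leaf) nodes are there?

Tree built from: [22, 33, 41, 5, 46, 1, 26, 21]
Tree (level-order array): [22, 5, 33, 1, 21, 26, 41, None, None, None, None, None, None, None, 46]
Rule: An internal node has at least one child.
Per-node child counts:
  node 22: 2 child(ren)
  node 5: 2 child(ren)
  node 1: 0 child(ren)
  node 21: 0 child(ren)
  node 33: 2 child(ren)
  node 26: 0 child(ren)
  node 41: 1 child(ren)
  node 46: 0 child(ren)
Matching nodes: [22, 5, 33, 41]
Count of internal (non-leaf) nodes: 4


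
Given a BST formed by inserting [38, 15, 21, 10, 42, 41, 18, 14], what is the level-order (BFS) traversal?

Tree insertion order: [38, 15, 21, 10, 42, 41, 18, 14]
Tree (level-order array): [38, 15, 42, 10, 21, 41, None, None, 14, 18]
BFS from the root, enqueuing left then right child of each popped node:
  queue [38] -> pop 38, enqueue [15, 42], visited so far: [38]
  queue [15, 42] -> pop 15, enqueue [10, 21], visited so far: [38, 15]
  queue [42, 10, 21] -> pop 42, enqueue [41], visited so far: [38, 15, 42]
  queue [10, 21, 41] -> pop 10, enqueue [14], visited so far: [38, 15, 42, 10]
  queue [21, 41, 14] -> pop 21, enqueue [18], visited so far: [38, 15, 42, 10, 21]
  queue [41, 14, 18] -> pop 41, enqueue [none], visited so far: [38, 15, 42, 10, 21, 41]
  queue [14, 18] -> pop 14, enqueue [none], visited so far: [38, 15, 42, 10, 21, 41, 14]
  queue [18] -> pop 18, enqueue [none], visited so far: [38, 15, 42, 10, 21, 41, 14, 18]
Result: [38, 15, 42, 10, 21, 41, 14, 18]


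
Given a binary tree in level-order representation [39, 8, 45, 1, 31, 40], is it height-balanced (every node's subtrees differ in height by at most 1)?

Tree (level-order array): [39, 8, 45, 1, 31, 40]
Definition: a tree is height-balanced if, at every node, |h(left) - h(right)| <= 1 (empty subtree has height -1).
Bottom-up per-node check:
  node 1: h_left=-1, h_right=-1, diff=0 [OK], height=0
  node 31: h_left=-1, h_right=-1, diff=0 [OK], height=0
  node 8: h_left=0, h_right=0, diff=0 [OK], height=1
  node 40: h_left=-1, h_right=-1, diff=0 [OK], height=0
  node 45: h_left=0, h_right=-1, diff=1 [OK], height=1
  node 39: h_left=1, h_right=1, diff=0 [OK], height=2
All nodes satisfy the balance condition.
Result: Balanced


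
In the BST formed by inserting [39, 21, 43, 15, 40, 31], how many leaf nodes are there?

Tree built from: [39, 21, 43, 15, 40, 31]
Tree (level-order array): [39, 21, 43, 15, 31, 40]
Rule: A leaf has 0 children.
Per-node child counts:
  node 39: 2 child(ren)
  node 21: 2 child(ren)
  node 15: 0 child(ren)
  node 31: 0 child(ren)
  node 43: 1 child(ren)
  node 40: 0 child(ren)
Matching nodes: [15, 31, 40]
Count of leaf nodes: 3


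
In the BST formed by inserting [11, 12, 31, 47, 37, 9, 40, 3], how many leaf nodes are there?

Tree built from: [11, 12, 31, 47, 37, 9, 40, 3]
Tree (level-order array): [11, 9, 12, 3, None, None, 31, None, None, None, 47, 37, None, None, 40]
Rule: A leaf has 0 children.
Per-node child counts:
  node 11: 2 child(ren)
  node 9: 1 child(ren)
  node 3: 0 child(ren)
  node 12: 1 child(ren)
  node 31: 1 child(ren)
  node 47: 1 child(ren)
  node 37: 1 child(ren)
  node 40: 0 child(ren)
Matching nodes: [3, 40]
Count of leaf nodes: 2


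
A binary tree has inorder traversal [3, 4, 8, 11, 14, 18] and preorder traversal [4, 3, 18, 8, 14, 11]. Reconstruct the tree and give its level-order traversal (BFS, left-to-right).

Inorder:  [3, 4, 8, 11, 14, 18]
Preorder: [4, 3, 18, 8, 14, 11]
Algorithm: preorder visits root first, so consume preorder in order;
for each root, split the current inorder slice at that value into
left-subtree inorder and right-subtree inorder, then recurse.
Recursive splits:
  root=4; inorder splits into left=[3], right=[8, 11, 14, 18]
  root=3; inorder splits into left=[], right=[]
  root=18; inorder splits into left=[8, 11, 14], right=[]
  root=8; inorder splits into left=[], right=[11, 14]
  root=14; inorder splits into left=[11], right=[]
  root=11; inorder splits into left=[], right=[]
Reconstructed level-order: [4, 3, 18, 8, 14, 11]
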